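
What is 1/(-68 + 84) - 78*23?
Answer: -28703/16 ≈ -1793.9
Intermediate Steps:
1/(-68 + 84) - 78*23 = 1/16 - 1794 = -28703/16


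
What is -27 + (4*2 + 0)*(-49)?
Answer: -419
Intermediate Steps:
-27 + (4*2 + 0)*(-49) = -27 + (8 + 0)*(-49) = -27 + 8*(-49) = -27 - 392 = -419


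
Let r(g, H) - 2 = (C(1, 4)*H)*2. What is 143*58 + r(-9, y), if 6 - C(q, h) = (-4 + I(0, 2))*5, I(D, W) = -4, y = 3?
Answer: 8572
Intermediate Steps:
C(q, h) = 46 (C(q, h) = 6 - (-4 - 4)*5 = 6 - (-8)*5 = 6 - 1*(-40) = 6 + 40 = 46)
r(g, H) = 2 + 92*H (r(g, H) = 2 + (46*H)*2 = 2 + 92*H)
143*58 + r(-9, y) = 143*58 + (2 + 92*3) = 8294 + (2 + 276) = 8294 + 278 = 8572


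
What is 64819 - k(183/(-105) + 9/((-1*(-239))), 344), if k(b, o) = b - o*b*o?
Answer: -32734843/239 ≈ -1.3697e+5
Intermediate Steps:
k(b, o) = b - b*o² (k(b, o) = b - b*o*o = b - b*o²)
64819 - k(183/(-105) + 9/((-1*(-239))), 344) = 64819 - (183/(-105) + 9/((-1*(-239))))*(1 - 1*344²) = 64819 - (183*(-1/105) + 9/239)*(1 - 1*118336) = 64819 - (-61/35 + 9*(1/239))*(1 - 118336) = 64819 - (-61/35 + 9/239)*(-118335) = 64819 - (-14264)*(-118335)/8365 = 64819 - 1*48226584/239 = 64819 - 48226584/239 = -32734843/239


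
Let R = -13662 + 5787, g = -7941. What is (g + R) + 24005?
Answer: 8189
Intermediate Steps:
R = -7875
(g + R) + 24005 = (-7941 - 7875) + 24005 = -15816 + 24005 = 8189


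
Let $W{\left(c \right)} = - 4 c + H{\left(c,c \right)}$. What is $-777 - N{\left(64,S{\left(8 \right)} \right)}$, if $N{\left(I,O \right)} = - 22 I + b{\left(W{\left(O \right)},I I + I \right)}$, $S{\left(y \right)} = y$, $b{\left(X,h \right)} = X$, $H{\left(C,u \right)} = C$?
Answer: $655$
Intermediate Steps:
$W{\left(c \right)} = - 3 c$ ($W{\left(c \right)} = - 4 c + c = - 3 c$)
$N{\left(I,O \right)} = - 22 I - 3 O$
$-777 - N{\left(64,S{\left(8 \right)} \right)} = -777 - \left(\left(-22\right) 64 - 24\right) = -777 - \left(-1408 - 24\right) = -777 - -1432 = -777 + 1432 = 655$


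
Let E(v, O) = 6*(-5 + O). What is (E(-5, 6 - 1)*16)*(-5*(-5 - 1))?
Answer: 0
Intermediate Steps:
E(v, O) = -30 + 6*O
(E(-5, 6 - 1)*16)*(-5*(-5 - 1)) = ((-30 + 6*(6 - 1))*16)*(-5*(-5 - 1)) = ((-30 + 6*5)*16)*(-5*(-6)) = ((-30 + 30)*16)*30 = (0*16)*30 = 0*30 = 0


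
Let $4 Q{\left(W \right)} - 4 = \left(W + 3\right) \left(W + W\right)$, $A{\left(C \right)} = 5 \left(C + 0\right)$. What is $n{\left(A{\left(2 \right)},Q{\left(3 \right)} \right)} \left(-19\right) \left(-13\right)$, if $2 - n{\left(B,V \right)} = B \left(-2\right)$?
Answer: $5434$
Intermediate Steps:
$A{\left(C \right)} = 5 C$
$Q{\left(W \right)} = 1 + \frac{W \left(3 + W\right)}{2}$ ($Q{\left(W \right)} = 1 + \frac{\left(W + 3\right) \left(W + W\right)}{4} = 1 + \frac{\left(3 + W\right) 2 W}{4} = 1 + \frac{2 W \left(3 + W\right)}{4} = 1 + \frac{W \left(3 + W\right)}{2}$)
$n{\left(B,V \right)} = 2 + 2 B$ ($n{\left(B,V \right)} = 2 - B \left(-2\right) = 2 - - 2 B = 2 + 2 B$)
$n{\left(A{\left(2 \right)},Q{\left(3 \right)} \right)} \left(-19\right) \left(-13\right) = \left(2 + 2 \cdot 5 \cdot 2\right) \left(-19\right) \left(-13\right) = \left(2 + 2 \cdot 10\right) \left(-19\right) \left(-13\right) = \left(2 + 20\right) \left(-19\right) \left(-13\right) = 22 \left(-19\right) \left(-13\right) = \left(-418\right) \left(-13\right) = 5434$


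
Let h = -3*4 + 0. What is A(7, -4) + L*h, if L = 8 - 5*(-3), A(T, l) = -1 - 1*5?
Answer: -282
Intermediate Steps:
A(T, l) = -6 (A(T, l) = -1 - 5 = -6)
L = 23 (L = 8 + 15 = 23)
h = -12 (h = -12 + 0 = -12)
A(7, -4) + L*h = -6 + 23*(-12) = -6 - 276 = -282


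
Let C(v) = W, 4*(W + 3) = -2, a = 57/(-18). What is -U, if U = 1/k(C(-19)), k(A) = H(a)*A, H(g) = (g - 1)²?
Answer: 72/4375 ≈ 0.016457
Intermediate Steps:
a = -19/6 (a = 57*(-1/18) = -19/6 ≈ -3.1667)
W = -7/2 (W = -3 + (¼)*(-2) = -3 - ½ = -7/2 ≈ -3.5000)
C(v) = -7/2
H(g) = (-1 + g)²
k(A) = 625*A/36 (k(A) = (-1 - 19/6)²*A = (-25/6)²*A = 625*A/36)
U = -72/4375 (U = 1/((625/36)*(-7/2)) = 1/(-4375/72) = -72/4375 ≈ -0.016457)
-U = -1*(-72/4375) = 72/4375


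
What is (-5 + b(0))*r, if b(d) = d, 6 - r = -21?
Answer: -135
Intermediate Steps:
r = 27 (r = 6 - 1*(-21) = 6 + 21 = 27)
(-5 + b(0))*r = (-5 + 0)*27 = -5*27 = -135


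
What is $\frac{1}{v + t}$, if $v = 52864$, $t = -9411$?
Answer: $\frac{1}{43453} \approx 2.3013 \cdot 10^{-5}$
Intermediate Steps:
$\frac{1}{v + t} = \frac{1}{52864 - 9411} = \frac{1}{43453}$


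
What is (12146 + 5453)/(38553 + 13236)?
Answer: 17599/51789 ≈ 0.33982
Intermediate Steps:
(12146 + 5453)/(38553 + 13236) = 17599/51789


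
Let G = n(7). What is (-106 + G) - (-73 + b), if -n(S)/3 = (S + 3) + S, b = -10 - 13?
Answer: -61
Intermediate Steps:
b = -23
n(S) = -9 - 6*S (n(S) = -3*((S + 3) + S) = -3*((3 + S) + S) = -3*(3 + 2*S) = -9 - 6*S)
G = -51 (G = -9 - 6*7 = -9 - 42 = -51)
(-106 + G) - (-73 + b) = (-106 - 51) - (-73 - 23) = -157 - 1*(-96) = -157 + 96 = -61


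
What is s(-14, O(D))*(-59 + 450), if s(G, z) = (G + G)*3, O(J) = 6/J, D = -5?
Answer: -32844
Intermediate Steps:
s(G, z) = 6*G (s(G, z) = (2*G)*3 = 6*G)
s(-14, O(D))*(-59 + 450) = (6*(-14))*(-59 + 450) = -84*391 = -32844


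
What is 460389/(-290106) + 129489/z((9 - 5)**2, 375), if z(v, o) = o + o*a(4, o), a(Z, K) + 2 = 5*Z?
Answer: 3809473801/229667250 ≈ 16.587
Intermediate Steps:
a(Z, K) = -2 + 5*Z
z(v, o) = 19*o (z(v, o) = o + o*(-2 + 5*4) = o + o*(-2 + 20) = o + o*18 = o + 18*o = 19*o)
460389/(-290106) + 129489/z((9 - 5)**2, 375) = 460389/(-290106) + 129489/((19*375)) = 460389*(-1/290106) + 129489/7125 = -153463/96702 + 129489*(1/7125) = -153463/96702 + 43163/2375 = 3809473801/229667250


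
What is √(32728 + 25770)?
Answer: √58498 ≈ 241.86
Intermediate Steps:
√(32728 + 25770) = √58498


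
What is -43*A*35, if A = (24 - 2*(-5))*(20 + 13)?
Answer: -1688610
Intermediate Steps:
A = 1122 (A = (24 + 10)*33 = 34*33 = 1122)
-43*A*35 = -43*1122*35 = -48246*35 = -1688610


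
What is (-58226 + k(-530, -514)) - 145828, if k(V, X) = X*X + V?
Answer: 59612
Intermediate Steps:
k(V, X) = V + X**2 (k(V, X) = X**2 + V = V + X**2)
(-58226 + k(-530, -514)) - 145828 = (-58226 + (-530 + (-514)**2)) - 145828 = (-58226 + (-530 + 264196)) - 145828 = (-58226 + 263666) - 145828 = 205440 - 145828 = 59612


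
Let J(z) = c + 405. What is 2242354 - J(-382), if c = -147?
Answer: 2242096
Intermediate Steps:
J(z) = 258 (J(z) = -147 + 405 = 258)
2242354 - J(-382) = 2242354 - 1*258 = 2242354 - 258 = 2242096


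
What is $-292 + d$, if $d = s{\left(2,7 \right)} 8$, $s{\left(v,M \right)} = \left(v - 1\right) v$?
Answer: $-276$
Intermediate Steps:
$s{\left(v,M \right)} = v \left(-1 + v\right)$ ($s{\left(v,M \right)} = \left(-1 + v\right) v = v \left(-1 + v\right)$)
$d = 16$ ($d = 2 \left(-1 + 2\right) 8 = 2 \cdot 1 \cdot 8 = 2 \cdot 8 = 16$)
$-292 + d = -292 + 16 = -276$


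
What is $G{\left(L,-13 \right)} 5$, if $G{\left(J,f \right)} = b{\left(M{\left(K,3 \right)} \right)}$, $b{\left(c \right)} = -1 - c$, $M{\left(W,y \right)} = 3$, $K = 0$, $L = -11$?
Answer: $-20$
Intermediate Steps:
$G{\left(J,f \right)} = -4$ ($G{\left(J,f \right)} = -1 - 3 = -4$)
$G{\left(L,-13 \right)} 5 = \left(-4\right) 5 = -20$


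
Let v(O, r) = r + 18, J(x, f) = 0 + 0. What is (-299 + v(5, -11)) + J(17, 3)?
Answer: -292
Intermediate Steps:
J(x, f) = 0
v(O, r) = 18 + r
(-299 + v(5, -11)) + J(17, 3) = (-299 + (18 - 11)) + 0 = (-299 + 7) + 0 = -292 + 0 = -292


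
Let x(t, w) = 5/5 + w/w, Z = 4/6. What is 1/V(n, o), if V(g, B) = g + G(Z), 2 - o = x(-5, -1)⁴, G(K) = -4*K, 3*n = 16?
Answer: 3/8 ≈ 0.37500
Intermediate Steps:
n = 16/3 (n = (⅓)*16 = 16/3 ≈ 5.3333)
Z = ⅔ (Z = 4*(⅙) = ⅔ ≈ 0.66667)
x(t, w) = 2 (x(t, w) = 5*(⅕) + 1 = 1 + 1 = 2)
o = -14 (o = 2 - 1*2⁴ = 2 - 1*16 = 2 - 16 = -14)
V(g, B) = -8/3 + g (V(g, B) = g - 4*⅔ = g - 8/3 = -8/3 + g)
1/V(n, o) = 1/(-8/3 + 16/3) = 1/(8/3) = 3/8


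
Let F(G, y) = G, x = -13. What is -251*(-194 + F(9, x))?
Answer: 46435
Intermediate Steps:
-251*(-194 + F(9, x)) = -251*(-194 + 9) = -251*(-185) = 46435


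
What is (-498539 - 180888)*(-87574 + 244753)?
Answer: -106791656433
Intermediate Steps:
(-498539 - 180888)*(-87574 + 244753) = -679427*157179 = -106791656433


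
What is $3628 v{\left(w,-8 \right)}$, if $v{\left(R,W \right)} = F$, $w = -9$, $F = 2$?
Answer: $7256$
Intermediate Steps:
$v{\left(R,W \right)} = 2$
$3628 v{\left(w,-8 \right)} = 3628 \cdot 2 = 7256$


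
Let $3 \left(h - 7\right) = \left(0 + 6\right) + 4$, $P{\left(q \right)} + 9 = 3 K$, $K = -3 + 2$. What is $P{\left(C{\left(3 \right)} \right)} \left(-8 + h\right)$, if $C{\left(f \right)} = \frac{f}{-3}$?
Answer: $-28$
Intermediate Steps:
$K = -1$
$C{\left(f \right)} = - \frac{f}{3}$ ($C{\left(f \right)} = f \left(- \frac{1}{3}\right) = - \frac{f}{3}$)
$P{\left(q \right)} = -12$ ($P{\left(q \right)} = -9 + 3 \left(-1\right) = -9 - 3 = -12$)
$h = \frac{31}{3}$ ($h = 7 + \frac{\left(0 + 6\right) + 4}{3} = 7 + \frac{6 + 4}{3} = 7 + \frac{1}{3} \cdot 10 = 7 + \frac{10}{3} = \frac{31}{3} \approx 10.333$)
$P{\left(C{\left(3 \right)} \right)} \left(-8 + h\right) = - 12 \left(-8 + \frac{31}{3}\right) = \left(-12\right) \frac{7}{3} = -28$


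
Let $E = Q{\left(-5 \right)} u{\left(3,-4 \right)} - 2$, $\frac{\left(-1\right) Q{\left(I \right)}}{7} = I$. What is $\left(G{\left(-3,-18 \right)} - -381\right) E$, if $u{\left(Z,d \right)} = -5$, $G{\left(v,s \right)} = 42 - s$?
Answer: $-78057$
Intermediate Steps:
$Q{\left(I \right)} = - 7 I$
$E = -177$ ($E = \left(-7\right) \left(-5\right) \left(-5\right) - 2 = 35 \left(-5\right) - 2 = -175 - 2 = -177$)
$\left(G{\left(-3,-18 \right)} - -381\right) E = \left(\left(42 - -18\right) - -381\right) \left(-177\right) = \left(\left(42 + 18\right) + 381\right) \left(-177\right) = \left(60 + 381\right) \left(-177\right) = 441 \left(-177\right) = -78057$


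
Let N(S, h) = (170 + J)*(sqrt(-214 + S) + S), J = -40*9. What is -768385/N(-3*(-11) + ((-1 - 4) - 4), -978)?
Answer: 922062/7277 - 153677*I*sqrt(190)/29108 ≈ 126.71 - 72.774*I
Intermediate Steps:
J = -360
N(S, h) = -190*S - 190*sqrt(-214 + S) (N(S, h) = (170 - 360)*(sqrt(-214 + S) + S) = -190*(S + sqrt(-214 + S)) = -190*S - 190*sqrt(-214 + S))
-768385/N(-3*(-11) + ((-1 - 4) - 4), -978) = -768385/(-190*(-3*(-11) + ((-1 - 4) - 4)) - 190*sqrt(-214 + (-3*(-11) + ((-1 - 4) - 4)))) = -768385/(-190*(33 + (-5 - 4)) - 190*sqrt(-214 + (33 + (-5 - 4)))) = -768385/(-190*(33 - 9) - 190*sqrt(-214 + (33 - 9))) = -768385/(-190*24 - 190*sqrt(-214 + 24)) = -768385/(-4560 - 190*I*sqrt(190))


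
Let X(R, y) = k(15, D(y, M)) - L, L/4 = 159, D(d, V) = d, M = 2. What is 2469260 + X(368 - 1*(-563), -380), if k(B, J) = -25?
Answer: 2468599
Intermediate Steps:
L = 636 (L = 4*159 = 636)
X(R, y) = -661 (X(R, y) = -25 - 1*636 = -25 - 636 = -661)
2469260 + X(368 - 1*(-563), -380) = 2469260 - 661 = 2468599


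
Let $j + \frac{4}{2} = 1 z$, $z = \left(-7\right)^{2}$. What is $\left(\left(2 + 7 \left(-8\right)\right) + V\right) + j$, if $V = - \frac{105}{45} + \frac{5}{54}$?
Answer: $- \frac{499}{54} \approx -9.2407$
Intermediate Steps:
$z = 49$
$V = - \frac{121}{54}$ ($V = \left(-105\right) \frac{1}{45} + 5 \cdot \frac{1}{54} = - \frac{7}{3} + \frac{5}{54} = - \frac{121}{54} \approx -2.2407$)
$j = 47$ ($j = -2 + 1 \cdot 49 = -2 + 49 = 47$)
$\left(\left(2 + 7 \left(-8\right)\right) + V\right) + j = \left(\left(2 + 7 \left(-8\right)\right) - \frac{121}{54}\right) + 47 = \left(\left(2 - 56\right) - \frac{121}{54}\right) + 47 = \left(-54 - \frac{121}{54}\right) + 47 = - \frac{3037}{54} + 47 = - \frac{499}{54}$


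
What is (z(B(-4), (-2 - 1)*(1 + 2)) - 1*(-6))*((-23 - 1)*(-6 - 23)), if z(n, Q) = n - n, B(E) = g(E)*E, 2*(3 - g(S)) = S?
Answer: 4176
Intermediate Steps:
g(S) = 3 - S/2
B(E) = E*(3 - E/2) (B(E) = (3 - E/2)*E = E*(3 - E/2))
z(n, Q) = 0
(z(B(-4), (-2 - 1)*(1 + 2)) - 1*(-6))*((-23 - 1)*(-6 - 23)) = (0 - 1*(-6))*((-23 - 1)*(-6 - 23)) = (0 + 6)*(-24*(-29)) = 6*696 = 4176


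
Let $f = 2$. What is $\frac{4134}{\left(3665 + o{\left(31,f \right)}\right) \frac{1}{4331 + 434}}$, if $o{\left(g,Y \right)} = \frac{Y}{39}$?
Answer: $\frac{768241890}{142937} \approx 5374.7$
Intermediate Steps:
$o{\left(g,Y \right)} = \frac{Y}{39}$ ($o{\left(g,Y \right)} = Y \frac{1}{39} = \frac{Y}{39}$)
$\frac{4134}{\left(3665 + o{\left(31,f \right)}\right) \frac{1}{4331 + 434}} = \frac{4134}{\left(3665 + \frac{1}{39} \cdot 2\right) \frac{1}{4331 + 434}} = \frac{4134}{\left(3665 + \frac{2}{39}\right) \frac{1}{4765}} = \frac{4134}{\frac{142937}{39} \cdot \frac{1}{4765}} = \frac{4134}{\frac{142937}{185835}} = 4134 \cdot \frac{185835}{142937} = \frac{768241890}{142937}$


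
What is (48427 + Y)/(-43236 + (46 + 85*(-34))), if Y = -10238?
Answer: -38189/46080 ≈ -0.82875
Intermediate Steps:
(48427 + Y)/(-43236 + (46 + 85*(-34))) = (48427 - 10238)/(-43236 + (46 + 85*(-34))) = 38189/(-43236 + (46 - 2890)) = 38189/(-43236 - 2844) = 38189/(-46080) = 38189*(-1/46080) = -38189/46080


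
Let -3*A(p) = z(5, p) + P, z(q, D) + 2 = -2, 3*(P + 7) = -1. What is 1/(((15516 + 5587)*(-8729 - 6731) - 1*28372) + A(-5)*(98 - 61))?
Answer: -9/2936525510 ≈ -3.0648e-9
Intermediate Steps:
P = -22/3 (P = -7 + (1/3)*(-1) = -7 - 1/3 = -22/3 ≈ -7.3333)
z(q, D) = -4 (z(q, D) = -2 - 2 = -4)
A(p) = 34/9 (A(p) = -(-4 - 22/3)/3 = -1/3*(-34/3) = 34/9)
1/(((15516 + 5587)*(-8729 - 6731) - 1*28372) + A(-5)*(98 - 61)) = 1/(((15516 + 5587)*(-8729 - 6731) - 1*28372) + 34*(98 - 61)/9) = 1/((21103*(-15460) - 28372) + (34/9)*37) = 1/((-326252380 - 28372) + 1258/9) = 1/(-326280752 + 1258/9) = 1/(-2936525510/9) = -9/2936525510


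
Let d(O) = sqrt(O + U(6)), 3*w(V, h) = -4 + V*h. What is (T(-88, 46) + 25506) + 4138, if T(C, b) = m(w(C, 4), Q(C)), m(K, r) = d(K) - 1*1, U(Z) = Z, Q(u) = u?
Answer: 29643 + 13*I*sqrt(6)/3 ≈ 29643.0 + 10.614*I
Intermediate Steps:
w(V, h) = -4/3 + V*h/3 (w(V, h) = (-4 + V*h)/3 = -4/3 + V*h/3)
d(O) = sqrt(6 + O) (d(O) = sqrt(O + 6) = sqrt(6 + O))
m(K, r) = -1 + sqrt(6 + K) (m(K, r) = sqrt(6 + K) - 1*1 = sqrt(6 + K) - 1 = -1 + sqrt(6 + K))
T(C, b) = -1 + sqrt(14/3 + 4*C/3) (T(C, b) = -1 + sqrt(6 + (-4/3 + (1/3)*C*4)) = -1 + sqrt(6 + (-4/3 + 4*C/3)) = -1 + sqrt(14/3 + 4*C/3))
(T(-88, 46) + 25506) + 4138 = ((-1 + sqrt(42 + 12*(-88))/3) + 25506) + 4138 = ((-1 + sqrt(42 - 1056)/3) + 25506) + 4138 = ((-1 + sqrt(-1014)/3) + 25506) + 4138 = ((-1 + (13*I*sqrt(6))/3) + 25506) + 4138 = ((-1 + 13*I*sqrt(6)/3) + 25506) + 4138 = (25505 + 13*I*sqrt(6)/3) + 4138 = 29643 + 13*I*sqrt(6)/3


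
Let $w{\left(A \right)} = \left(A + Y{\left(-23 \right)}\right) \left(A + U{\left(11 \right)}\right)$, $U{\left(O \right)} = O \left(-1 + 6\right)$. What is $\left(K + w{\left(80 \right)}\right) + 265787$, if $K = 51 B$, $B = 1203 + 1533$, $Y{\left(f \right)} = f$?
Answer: $413018$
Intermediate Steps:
$U{\left(O \right)} = 5 O$ ($U{\left(O \right)} = O 5 = 5 O$)
$B = 2736$
$w{\left(A \right)} = \left(-23 + A\right) \left(55 + A\right)$ ($w{\left(A \right)} = \left(A - 23\right) \left(A + 5 \cdot 11\right) = \left(-23 + A\right) \left(A + 55\right) = \left(-23 + A\right) \left(55 + A\right)$)
$K = 139536$ ($K = 51 \cdot 2736 = 139536$)
$\left(K + w{\left(80 \right)}\right) + 265787 = \left(139536 + \left(-1265 + 80^{2} + 32 \cdot 80\right)\right) + 265787 = \left(139536 + \left(-1265 + 6400 + 2560\right)\right) + 265787 = \left(139536 + 7695\right) + 265787 = 147231 + 265787 = 413018$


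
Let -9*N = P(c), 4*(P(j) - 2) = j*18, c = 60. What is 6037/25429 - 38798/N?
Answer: 4440495571/3458344 ≈ 1284.0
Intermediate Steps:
P(j) = 2 + 9*j/2 (P(j) = 2 + (j*18)/4 = 2 + (18*j)/4 = 2 + 9*j/2)
N = -272/9 (N = -(2 + (9/2)*60)/9 = -(2 + 270)/9 = -⅑*272 = -272/9 ≈ -30.222)
6037/25429 - 38798/N = 6037/25429 - 38798/(-272/9) = 6037*(1/25429) - 38798*(-9/272) = 6037/25429 + 174591/136 = 4440495571/3458344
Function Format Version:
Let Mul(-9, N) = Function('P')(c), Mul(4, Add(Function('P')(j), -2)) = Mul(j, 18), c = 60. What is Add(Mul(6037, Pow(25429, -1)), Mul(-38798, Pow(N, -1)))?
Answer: Rational(4440495571, 3458344) ≈ 1284.0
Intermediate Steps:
Function('P')(j) = Add(2, Mul(Rational(9, 2), j)) (Function('P')(j) = Add(2, Mul(Rational(1, 4), Mul(j, 18))) = Add(2, Mul(Rational(1, 4), Mul(18, j))) = Add(2, Mul(Rational(9, 2), j)))
N = Rational(-272, 9) (N = Mul(Rational(-1, 9), Add(2, Mul(Rational(9, 2), 60))) = Mul(Rational(-1, 9), Add(2, 270)) = Mul(Rational(-1, 9), 272) = Rational(-272, 9) ≈ -30.222)
Add(Mul(6037, Pow(25429, -1)), Mul(-38798, Pow(N, -1))) = Add(Mul(6037, Pow(25429, -1)), Mul(-38798, Pow(Rational(-272, 9), -1))) = Add(Mul(6037, Rational(1, 25429)), Mul(-38798, Rational(-9, 272))) = Add(Rational(6037, 25429), Rational(174591, 136)) = Rational(4440495571, 3458344)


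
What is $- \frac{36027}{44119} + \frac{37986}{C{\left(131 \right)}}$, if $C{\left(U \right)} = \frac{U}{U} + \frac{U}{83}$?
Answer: $\frac{69546174972}{4720733} \approx 14732.0$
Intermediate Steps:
$C{\left(U \right)} = 1 + \frac{U}{83}$ ($C{\left(U \right)} = 1 + U \frac{1}{83} = 1 + \frac{U}{83}$)
$- \frac{36027}{44119} + \frac{37986}{C{\left(131 \right)}} = - \frac{36027}{44119} + \frac{37986}{1 + \frac{1}{83} \cdot 131} = \left(-36027\right) \frac{1}{44119} + \frac{37986}{1 + \frac{131}{83}} = - \frac{36027}{44119} + \frac{37986}{\frac{214}{83}} = - \frac{36027}{44119} + 37986 \cdot \frac{83}{214} = - \frac{36027}{44119} + \frac{1576419}{107} = \frac{69546174972}{4720733}$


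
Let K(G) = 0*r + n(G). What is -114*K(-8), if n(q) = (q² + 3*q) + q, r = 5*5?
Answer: -3648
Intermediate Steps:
r = 25
n(q) = q² + 4*q
K(G) = G*(4 + G) (K(G) = 0*25 + G*(4 + G) = 0 + G*(4 + G) = G*(4 + G))
-114*K(-8) = -(-912)*(4 - 8) = -(-912)*(-4) = -114*32 = -3648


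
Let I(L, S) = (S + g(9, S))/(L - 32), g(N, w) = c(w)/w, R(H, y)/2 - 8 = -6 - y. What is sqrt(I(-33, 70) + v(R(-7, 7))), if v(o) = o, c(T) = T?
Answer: I*sqrt(46865)/65 ≈ 3.3305*I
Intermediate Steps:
R(H, y) = 4 - 2*y (R(H, y) = 16 + 2*(-6 - y) = 16 + (-12 - 2*y) = 4 - 2*y)
g(N, w) = 1 (g(N, w) = w/w = 1)
I(L, S) = (1 + S)/(-32 + L) (I(L, S) = (S + 1)/(L - 32) = (1 + S)/(-32 + L))
sqrt(I(-33, 70) + v(R(-7, 7))) = sqrt((1 + 70)/(-32 - 33) + (4 - 2*7)) = sqrt(71/(-65) + (4 - 14)) = sqrt(-1/65*71 - 10) = sqrt(-71/65 - 10) = sqrt(-721/65) = I*sqrt(46865)/65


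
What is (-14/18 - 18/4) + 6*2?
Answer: 121/18 ≈ 6.7222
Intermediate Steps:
(-14/18 - 18/4) + 6*2 = (-14*1/18 - 18*¼) + 12 = (-7/9 - 9/2) + 12 = -95/18 + 12 = 121/18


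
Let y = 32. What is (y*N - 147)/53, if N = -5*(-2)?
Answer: 173/53 ≈ 3.2642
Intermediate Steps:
N = 10
(y*N - 147)/53 = (32*10 - 147)/53 = (320 - 147)/53 = (1/53)*173 = 173/53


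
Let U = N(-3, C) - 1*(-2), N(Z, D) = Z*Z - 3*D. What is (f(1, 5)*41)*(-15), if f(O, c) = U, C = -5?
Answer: -15990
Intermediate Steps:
N(Z, D) = Z² - 3*D
U = 26 (U = ((-3)² - 3*(-5)) - 1*(-2) = (9 + 15) + 2 = 24 + 2 = 26)
f(O, c) = 26
(f(1, 5)*41)*(-15) = (26*41)*(-15) = 1066*(-15) = -15990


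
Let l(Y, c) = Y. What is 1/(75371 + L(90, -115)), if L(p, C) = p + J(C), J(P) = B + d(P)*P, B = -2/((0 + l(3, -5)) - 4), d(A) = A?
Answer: 1/88688 ≈ 1.1275e-5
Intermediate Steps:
B = 2 (B = -2/((0 + 3) - 4) = -2/(3 - 4) = -2/(-1) = -2*(-1) = 2)
J(P) = 2 + P**2 (J(P) = 2 + P*P = 2 + P**2)
L(p, C) = 2 + p + C**2 (L(p, C) = p + (2 + C**2) = 2 + p + C**2)
1/(75371 + L(90, -115)) = 1/(75371 + (2 + 90 + (-115)**2)) = 1/(75371 + (2 + 90 + 13225)) = 1/(75371 + 13317) = 1/88688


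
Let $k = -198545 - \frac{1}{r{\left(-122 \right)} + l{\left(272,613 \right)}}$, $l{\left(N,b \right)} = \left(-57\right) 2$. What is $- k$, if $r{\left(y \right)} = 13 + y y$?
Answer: $\frac{2935090736}{14783} \approx 1.9855 \cdot 10^{5}$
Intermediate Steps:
$l{\left(N,b \right)} = -114$
$r{\left(y \right)} = 13 + y^{2}$
$k = - \frac{2935090736}{14783}$ ($k = -198545 - \frac{1}{\left(13 + \left(-122\right)^{2}\right) - 114} = -198545 - \frac{1}{\left(13 + 14884\right) - 114} = -198545 - \frac{1}{14897 - 114} = -198545 - \frac{1}{14783} = - \frac{2935090736}{14783} \approx -1.9855 \cdot 10^{5}$)
$- k = \left(-1\right) \left(- \frac{2935090736}{14783}\right) = \frac{2935090736}{14783}$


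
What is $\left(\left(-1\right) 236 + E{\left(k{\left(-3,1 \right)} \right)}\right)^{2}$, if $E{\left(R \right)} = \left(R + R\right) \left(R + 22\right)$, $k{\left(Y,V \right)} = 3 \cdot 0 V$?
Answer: $55696$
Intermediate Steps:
$k{\left(Y,V \right)} = 0$ ($k{\left(Y,V \right)} = 0 V = 0$)
$E{\left(R \right)} = 2 R \left(22 + R\right)$
$\left(\left(-1\right) 236 + E{\left(k{\left(-3,1 \right)} \right)}\right)^{2} = \left(\left(-1\right) 236 + 2 \cdot 0 \left(22 + 0\right)\right)^{2} = \left(-236 + 2 \cdot 0 \cdot 22\right)^{2} = \left(-236 + 0\right)^{2} = \left(-236\right)^{2} = 55696$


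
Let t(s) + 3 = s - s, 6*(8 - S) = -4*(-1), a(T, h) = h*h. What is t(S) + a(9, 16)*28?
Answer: 7165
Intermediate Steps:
a(T, h) = h**2
S = 22/3 (S = 8 - (-2)*(-1)/3 = 8 - 1/6*4 = 8 - 2/3 = 22/3 ≈ 7.3333)
t(s) = -3 (t(s) = -3 + (s - s) = -3 + 0 = -3)
t(S) + a(9, 16)*28 = -3 + 16**2*28 = -3 + 256*28 = -3 + 7168 = 7165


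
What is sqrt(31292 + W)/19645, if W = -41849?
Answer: 3*I*sqrt(1173)/19645 ≈ 0.0052302*I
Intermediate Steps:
sqrt(31292 + W)/19645 = sqrt(31292 - 41849)/19645 = sqrt(-10557)*(1/19645) = (3*I*sqrt(1173))*(1/19645) = 3*I*sqrt(1173)/19645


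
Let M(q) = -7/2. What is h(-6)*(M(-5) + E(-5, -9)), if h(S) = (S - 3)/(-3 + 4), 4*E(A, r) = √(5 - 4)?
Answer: 117/4 ≈ 29.250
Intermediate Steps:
E(A, r) = ¼ (E(A, r) = √(5 - 4)/4 = √1/4 = (¼)*1 = ¼)
M(q) = -7/2 (M(q) = -7*½ = -7/2)
h(S) = -3 + S (h(S) = (-3 + S)/1 = (-3 + S)*1 = -3 + S)
h(-6)*(M(-5) + E(-5, -9)) = (-3 - 6)*(-7/2 + ¼) = -9*(-13/4) = 117/4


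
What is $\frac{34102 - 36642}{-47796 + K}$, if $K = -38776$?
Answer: $\frac{635}{21643} \approx 0.02934$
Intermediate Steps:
$\frac{34102 - 36642}{-47796 + K} = \frac{34102 - 36642}{-47796 - 38776} = - \frac{2540}{-86572} = \left(-2540\right) \left(- \frac{1}{86572}\right) = \frac{635}{21643}$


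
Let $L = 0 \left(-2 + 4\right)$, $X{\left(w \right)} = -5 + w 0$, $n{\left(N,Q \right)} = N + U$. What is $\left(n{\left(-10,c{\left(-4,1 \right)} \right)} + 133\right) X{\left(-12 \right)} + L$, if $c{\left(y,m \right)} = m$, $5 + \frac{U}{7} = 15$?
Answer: $-965$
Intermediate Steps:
$U = 70$ ($U = -35 + 7 \cdot 15 = -35 + 105 = 70$)
$n{\left(N,Q \right)} = 70 + N$ ($n{\left(N,Q \right)} = N + 70 = 70 + N$)
$X{\left(w \right)} = -5$ ($X{\left(w \right)} = -5 + 0 = -5$)
$L = 0$ ($L = 0 \cdot 2 = 0$)
$\left(n{\left(-10,c{\left(-4,1 \right)} \right)} + 133\right) X{\left(-12 \right)} + L = \left(\left(70 - 10\right) + 133\right) \left(-5\right) + 0 = \left(60 + 133\right) \left(-5\right) + 0 = 193 \left(-5\right) + 0 = -965 + 0 = -965$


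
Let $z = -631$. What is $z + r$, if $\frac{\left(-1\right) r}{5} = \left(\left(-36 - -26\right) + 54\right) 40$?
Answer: $-9431$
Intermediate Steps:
$r = -8800$ ($r = - 5 \left(\left(-36 - -26\right) + 54\right) 40 = - 5 \left(\left(-36 + 26\right) + 54\right) 40 = - 5 \left(-10 + 54\right) 40 = - 5 \cdot 44 \cdot 40 = \left(-5\right) 1760 = -8800$)
$z + r = -631 - 8800 = -9431$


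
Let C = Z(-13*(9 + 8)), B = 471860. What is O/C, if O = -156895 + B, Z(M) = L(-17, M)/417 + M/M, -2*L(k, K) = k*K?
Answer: -262680810/2923 ≈ -89867.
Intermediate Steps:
L(k, K) = -K*k/2 (L(k, K) = -k*K/2 = -K*k/2)
Z(M) = 1 + 17*M/834 (Z(M) = -½*M*(-17)/417 + M/M = (17*M/2)*(1/417) + 1 = 17*M/834 + 1 = 1 + 17*M/834)
C = -2923/834 (C = 1 + 17*(-13*(9 + 8))/834 = 1 + 17*(-13*17)/834 = 1 + (17/834)*(-221) = 1 - 3757/834 = -2923/834 ≈ -3.5048)
O = 314965 (O = -156895 + 471860 = 314965)
O/C = 314965/(-2923/834) = 314965*(-834/2923) = -262680810/2923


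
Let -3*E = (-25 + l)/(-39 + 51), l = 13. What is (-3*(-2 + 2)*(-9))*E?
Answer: 0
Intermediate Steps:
E = ⅓ (E = -(-25 + 13)/(3*(-39 + 51)) = -(-4)/12 = -⅓*(-1) = ⅓ ≈ 0.33333)
(-3*(-2 + 2)*(-9))*E = (-3*(-2 + 2)*(-9))*(⅓) = (-3*0*(-9))*(⅓) = (0*(-9))*(⅓) = 0*(⅓) = 0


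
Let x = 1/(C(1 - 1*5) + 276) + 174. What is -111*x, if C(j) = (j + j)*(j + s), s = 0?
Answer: -5948823/308 ≈ -19314.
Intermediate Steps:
C(j) = 2*j² (C(j) = (j + j)*(j + 0) = (2*j)*j = 2*j²)
x = 53593/308 (x = 1/(2*(1 - 1*5)² + 276) + 174 = 1/(2*(1 - 5)² + 276) + 174 = 1/(2*(-4)² + 276) + 174 = 1/(2*16 + 276) + 174 = 1/(32 + 276) + 174 = 1/308 + 174 = 53593/308 ≈ 174.00)
-111*x = -111*53593/308 = -5948823/308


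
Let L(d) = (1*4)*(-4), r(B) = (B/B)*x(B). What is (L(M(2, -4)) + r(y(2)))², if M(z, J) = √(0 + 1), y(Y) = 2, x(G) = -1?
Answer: 289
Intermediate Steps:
r(B) = -1 (r(B) = (B/B)*(-1) = 1*(-1) = -1)
M(z, J) = 1 (M(z, J) = √1 = 1)
L(d) = -16 (L(d) = 4*(-4) = -16)
(L(M(2, -4)) + r(y(2)))² = (-16 - 1)² = (-17)² = 289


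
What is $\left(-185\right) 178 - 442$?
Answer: $-33372$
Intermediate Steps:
$\left(-185\right) 178 - 442 = -32930 - 442 = -33372$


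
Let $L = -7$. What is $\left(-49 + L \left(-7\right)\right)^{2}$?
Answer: $0$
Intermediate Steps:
$\left(-49 + L \left(-7\right)\right)^{2} = \left(-49 - -49\right)^{2} = \left(-49 + 49\right)^{2} = 0^{2} = 0$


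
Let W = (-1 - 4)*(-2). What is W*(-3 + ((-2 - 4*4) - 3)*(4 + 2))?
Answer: -1290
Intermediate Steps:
W = 10 (W = -5*(-2) = 10)
W*(-3 + ((-2 - 4*4) - 3)*(4 + 2)) = 10*(-3 + ((-2 - 4*4) - 3)*(4 + 2)) = 10*(-3 + ((-2 - 16) - 3)*6) = 10*(-3 + (-18 - 3)*6) = 10*(-3 - 21*6) = 10*(-3 - 126) = 10*(-129) = -1290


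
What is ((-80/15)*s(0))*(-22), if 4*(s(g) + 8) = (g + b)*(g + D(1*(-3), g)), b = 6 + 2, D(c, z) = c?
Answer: -4928/3 ≈ -1642.7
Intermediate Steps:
b = 8
s(g) = -8 + (-3 + g)*(8 + g)/4 (s(g) = -8 + ((g + 8)*(g + 1*(-3)))/4 = -8 + ((8 + g)*(g - 3))/4 = -8 + ((8 + g)*(-3 + g))/4 = -8 + ((-3 + g)*(8 + g))/4 = -8 + (-3 + g)*(8 + g)/4)
((-80/15)*s(0))*(-22) = ((-80/15)*(-14 + (¼)*0² + (5/4)*0))*(-22) = ((-80*1/15)*(-14 + (¼)*0 + 0))*(-22) = -16*(-14 + 0 + 0)/3*(-22) = -16/3*(-14)*(-22) = (224/3)*(-22) = -4928/3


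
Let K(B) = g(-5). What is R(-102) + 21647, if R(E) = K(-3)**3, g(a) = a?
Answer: 21522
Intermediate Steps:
K(B) = -5
R(E) = -125 (R(E) = (-5)**3 = -125)
R(-102) + 21647 = -125 + 21647 = 21522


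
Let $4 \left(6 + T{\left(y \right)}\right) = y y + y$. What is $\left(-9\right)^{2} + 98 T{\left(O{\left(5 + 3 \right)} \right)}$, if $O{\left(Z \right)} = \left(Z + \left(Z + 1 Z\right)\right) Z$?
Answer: $907365$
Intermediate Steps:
$O{\left(Z \right)} = 3 Z^{2}$ ($O{\left(Z \right)} = \left(Z + \left(Z + Z\right)\right) Z = \left(Z + 2 Z\right) Z = 3 Z Z = 3 Z^{2}$)
$T{\left(y \right)} = -6 + \frac{y}{4} + \frac{y^{2}}{4}$ ($T{\left(y \right)} = -6 + \frac{y y + y}{4} = -6 + \frac{y^{2} + y}{4} = -6 + \frac{y + y^{2}}{4} = -6 + \left(\frac{y}{4} + \frac{y^{2}}{4}\right) = -6 + \frac{y}{4} + \frac{y^{2}}{4}$)
$\left(-9\right)^{2} + 98 T{\left(O{\left(5 + 3 \right)} \right)} = \left(-9\right)^{2} + 98 \left(-6 + \frac{3 \left(5 + 3\right)^{2}}{4} + \frac{\left(3 \left(5 + 3\right)^{2}\right)^{2}}{4}\right) = 81 + 98 \left(-6 + \frac{3 \cdot 8^{2}}{4} + \frac{\left(3 \cdot 8^{2}\right)^{2}}{4}\right) = 81 + 98 \left(-6 + \frac{3 \cdot 64}{4} + \frac{\left(3 \cdot 64\right)^{2}}{4}\right) = 81 + 98 \left(-6 + \frac{1}{4} \cdot 192 + \frac{192^{2}}{4}\right) = 81 + 98 \left(-6 + 48 + \frac{1}{4} \cdot 36864\right) = 81 + 98 \left(-6 + 48 + 9216\right) = 81 + 98 \cdot 9258 = 81 + 907284 = 907365$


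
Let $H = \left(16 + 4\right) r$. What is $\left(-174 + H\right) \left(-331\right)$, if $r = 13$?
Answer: $-28466$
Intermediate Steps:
$H = 260$ ($H = \left(16 + 4\right) 13 = 20 \cdot 13 = 260$)
$\left(-174 + H\right) \left(-331\right) = \left(-174 + 260\right) \left(-331\right) = 86 \left(-331\right) = -28466$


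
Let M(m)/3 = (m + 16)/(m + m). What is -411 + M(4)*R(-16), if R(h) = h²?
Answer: 1509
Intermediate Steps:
M(m) = 3*(16 + m)/(2*m) (M(m) = 3*((m + 16)/(m + m)) = 3*((16 + m)/((2*m))) = 3*((16 + m)*(1/(2*m))) = 3*((16 + m)/(2*m)) = 3*(16 + m)/(2*m))
-411 + M(4)*R(-16) = -411 + (3/2 + 24/4)*(-16)² = -411 + (3/2 + 24*(¼))*256 = -411 + (3/2 + 6)*256 = -411 + (15/2)*256 = -411 + 1920 = 1509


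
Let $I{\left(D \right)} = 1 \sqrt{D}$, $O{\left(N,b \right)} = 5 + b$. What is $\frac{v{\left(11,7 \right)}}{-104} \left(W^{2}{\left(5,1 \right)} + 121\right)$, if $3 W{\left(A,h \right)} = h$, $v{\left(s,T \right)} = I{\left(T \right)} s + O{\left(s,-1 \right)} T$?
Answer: $- \frac{3815}{117} - \frac{5995 \sqrt{7}}{468} \approx -66.498$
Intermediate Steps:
$I{\left(D \right)} = \sqrt{D}$
$v{\left(s,T \right)} = 4 T + s \sqrt{T}$ ($v{\left(s,T \right)} = \sqrt{T} s + \left(5 - 1\right) T = s \sqrt{T} + 4 T = 4 T + s \sqrt{T}$)
$W{\left(A,h \right)} = \frac{h}{3}$
$\frac{v{\left(11,7 \right)}}{-104} \left(W^{2}{\left(5,1 \right)} + 121\right) = \frac{4 \cdot 7 + 11 \sqrt{7}}{-104} \left(\left(\frac{1}{3} \cdot 1\right)^{2} + 121\right) = \left(28 + 11 \sqrt{7}\right) \left(- \frac{1}{104}\right) \left(\left(\frac{1}{3}\right)^{2} + 121\right) = \left(- \frac{7}{26} - \frac{11 \sqrt{7}}{104}\right) \left(\frac{1}{9} + 121\right) = \left(- \frac{7}{26} - \frac{11 \sqrt{7}}{104}\right) \frac{1090}{9} = - \frac{3815}{117} - \frac{5995 \sqrt{7}}{468}$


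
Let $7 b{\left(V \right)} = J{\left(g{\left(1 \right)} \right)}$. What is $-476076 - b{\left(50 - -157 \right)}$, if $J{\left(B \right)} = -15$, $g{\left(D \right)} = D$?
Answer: $- \frac{3332517}{7} \approx -4.7607 \cdot 10^{5}$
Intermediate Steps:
$b{\left(V \right)} = - \frac{15}{7}$ ($b{\left(V \right)} = \frac{1}{7} \left(-15\right) = - \frac{15}{7}$)
$-476076 - b{\left(50 - -157 \right)} = -476076 - - \frac{15}{7} = -476076 + \frac{15}{7} = - \frac{3332517}{7}$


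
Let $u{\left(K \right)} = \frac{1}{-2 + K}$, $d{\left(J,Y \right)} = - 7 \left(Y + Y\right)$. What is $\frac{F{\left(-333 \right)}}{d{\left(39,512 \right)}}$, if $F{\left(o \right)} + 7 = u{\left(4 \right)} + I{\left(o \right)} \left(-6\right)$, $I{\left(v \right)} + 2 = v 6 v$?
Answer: $\frac{1140571}{2048} \approx 556.92$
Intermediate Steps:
$d{\left(J,Y \right)} = - 14 Y$ ($d{\left(J,Y \right)} = - 7 \cdot 2 Y = - 14 Y$)
$I{\left(v \right)} = -2 + 6 v^{2}$ ($I{\left(v \right)} = -2 + v 6 v = -2 + 6 v v = -2 + 6 v^{2}$)
$F{\left(o \right)} = \frac{11}{2} - 36 o^{2}$ ($F{\left(o \right)} = -7 + \left(\frac{1}{-2 + 4} + \left(-2 + 6 o^{2}\right) \left(-6\right)\right) = -7 - \left(-12 - \frac{1}{2} + 36 o^{2}\right) = -7 + \left(\frac{1}{2} - \left(-12 + 36 o^{2}\right)\right) = -7 - \left(- \frac{25}{2} + 36 o^{2}\right) = \frac{11}{2} - 36 o^{2}$)
$\frac{F{\left(-333 \right)}}{d{\left(39,512 \right)}} = \frac{\frac{11}{2} - 36 \left(-333\right)^{2}}{\left(-14\right) 512} = \frac{\frac{11}{2} - 3992004}{-7168} = \left(\frac{11}{2} - 3992004\right) \left(- \frac{1}{7168}\right) = \left(- \frac{7983997}{2}\right) \left(- \frac{1}{7168}\right) = \frac{1140571}{2048}$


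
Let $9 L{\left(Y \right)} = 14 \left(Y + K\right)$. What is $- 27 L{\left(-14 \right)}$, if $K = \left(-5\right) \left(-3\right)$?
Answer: $-42$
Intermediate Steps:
$K = 15$
$L{\left(Y \right)} = \frac{70}{3} + \frac{14 Y}{9}$ ($L{\left(Y \right)} = \frac{14 \left(Y + 15\right)}{9} = \frac{14 \left(15 + Y\right)}{9} = \frac{210 + 14 Y}{9} = \frac{70}{3} + \frac{14 Y}{9}$)
$- 27 L{\left(-14 \right)} = - 27 \left(\frac{70}{3} + \frac{14}{9} \left(-14\right)\right) = - 27 \left(\frac{70}{3} - \frac{196}{9}\right) = \left(-27\right) \frac{14}{9} = -42$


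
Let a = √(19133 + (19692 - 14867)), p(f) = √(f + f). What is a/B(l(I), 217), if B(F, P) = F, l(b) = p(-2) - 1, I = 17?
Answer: 33*√22*(-1 - 2*I)/5 ≈ -30.957 - 61.914*I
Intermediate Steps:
p(f) = √2*√f (p(f) = √(2*f) = √2*√f)
l(b) = -1 + 2*I (l(b) = √2*√(-2) - 1 = √2*(I*√2) - 1 = 2*I - 1 = -1 + 2*I)
a = 33*√22 (a = √(19133 + 4825) = √23958 = 33*√22 ≈ 154.78)
a/B(l(I), 217) = (33*√22)/(-1 + 2*I) = (33*√22)*((-1 - 2*I)/5) = 33*√22*(-1 - 2*I)/5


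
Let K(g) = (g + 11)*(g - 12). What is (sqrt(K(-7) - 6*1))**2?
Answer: -82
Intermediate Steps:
K(g) = (-12 + g)*(11 + g) (K(g) = (11 + g)*(-12 + g) = (-12 + g)*(11 + g))
(sqrt(K(-7) - 6*1))**2 = (sqrt((-132 + (-7)**2 - 1*(-7)) - 6*1))**2 = (sqrt((-132 + 49 + 7) - 6))**2 = (sqrt(-76 - 6))**2 = (sqrt(-82))**2 = (I*sqrt(82))**2 = -82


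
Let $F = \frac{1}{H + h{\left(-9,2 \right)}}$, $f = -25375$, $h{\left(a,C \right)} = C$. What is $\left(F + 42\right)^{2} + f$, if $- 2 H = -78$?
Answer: $- \frac{39686646}{1681} \approx -23609.0$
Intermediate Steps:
$H = 39$ ($H = \left(- \frac{1}{2}\right) \left(-78\right) = 39$)
$F = \frac{1}{41}$ ($F = \frac{1}{39 + 2} = \frac{1}{41} \approx 0.02439$)
$\left(F + 42\right)^{2} + f = \left(\frac{1}{41} + 42\right)^{2} - 25375 = \left(\frac{1723}{41}\right)^{2} - 25375 = \frac{2968729}{1681} - 25375 = - \frac{39686646}{1681}$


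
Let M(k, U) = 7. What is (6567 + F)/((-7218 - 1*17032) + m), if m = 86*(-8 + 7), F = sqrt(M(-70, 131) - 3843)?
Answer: -2189/8112 - I*sqrt(959)/12168 ≈ -0.26985 - 0.002545*I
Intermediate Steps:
F = 2*I*sqrt(959) (F = sqrt(7 - 3843) = sqrt(-3836) = 2*I*sqrt(959) ≈ 61.935*I)
m = -86 (m = 86*(-1) = -86)
(6567 + F)/((-7218 - 1*17032) + m) = (6567 + 2*I*sqrt(959))/((-7218 - 1*17032) - 86) = (6567 + 2*I*sqrt(959))/((-7218 - 17032) - 86) = (6567 + 2*I*sqrt(959))/(-24250 - 86) = (6567 + 2*I*sqrt(959))/(-24336) = (6567 + 2*I*sqrt(959))*(-1/24336) = -2189/8112 - I*sqrt(959)/12168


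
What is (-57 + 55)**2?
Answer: 4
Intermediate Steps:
(-57 + 55)**2 = (-2)**2 = 4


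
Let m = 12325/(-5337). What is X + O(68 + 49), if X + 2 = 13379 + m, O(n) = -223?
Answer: 70190573/5337 ≈ 13152.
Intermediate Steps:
m = -12325/5337 (m = 12325*(-1/5337) = -12325/5337 ≈ -2.3093)
X = 71380724/5337 (X = -2 + (13379 - 12325/5337) = -2 + 71391398/5337 = 71380724/5337 ≈ 13375.)
X + O(68 + 49) = 71380724/5337 - 223 = 70190573/5337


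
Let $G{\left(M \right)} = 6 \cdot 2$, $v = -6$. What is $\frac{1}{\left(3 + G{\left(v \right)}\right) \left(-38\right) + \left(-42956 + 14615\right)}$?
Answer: $- \frac{1}{28911} \approx -3.4589 \cdot 10^{-5}$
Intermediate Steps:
$G{\left(M \right)} = 12$
$\frac{1}{\left(3 + G{\left(v \right)}\right) \left(-38\right) + \left(-42956 + 14615\right)} = \frac{1}{\left(3 + 12\right) \left(-38\right) + \left(-42956 + 14615\right)} = \frac{1}{15 \left(-38\right) - 28341} = \frac{1}{-570 - 28341} = \frac{1}{-28911} = - \frac{1}{28911}$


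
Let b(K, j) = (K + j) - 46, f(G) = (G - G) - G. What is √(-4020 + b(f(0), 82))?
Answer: 4*I*√249 ≈ 63.119*I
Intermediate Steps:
f(G) = -G (f(G) = 0 - G = -G)
b(K, j) = -46 + K + j
√(-4020 + b(f(0), 82)) = √(-4020 + (-46 - 1*0 + 82)) = √(-4020 + (-46 + 0 + 82)) = √(-4020 + 36) = √(-3984) = 4*I*√249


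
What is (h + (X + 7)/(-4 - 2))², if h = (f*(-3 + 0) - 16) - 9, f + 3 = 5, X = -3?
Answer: 9025/9 ≈ 1002.8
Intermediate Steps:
f = 2 (f = -3 + 5 = 2)
h = -31 (h = (2*(-3 + 0) - 16) - 9 = (2*(-3) - 16) - 9 = (-6 - 16) - 9 = -22 - 9 = -31)
(h + (X + 7)/(-4 - 2))² = (-31 + (-3 + 7)/(-4 - 2))² = (-31 + 4/(-6))² = (-31 + 4*(-⅙))² = (-31 - ⅔)² = (-95/3)² = 9025/9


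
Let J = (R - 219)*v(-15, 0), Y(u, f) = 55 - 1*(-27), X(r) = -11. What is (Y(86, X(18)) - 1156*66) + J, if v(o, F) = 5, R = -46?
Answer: -77539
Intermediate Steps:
Y(u, f) = 82 (Y(u, f) = 55 + 27 = 82)
J = -1325 (J = (-46 - 219)*5 = -265*5 = -1325)
(Y(86, X(18)) - 1156*66) + J = (82 - 1156*66) - 1325 = (82 - 76296) - 1325 = -76214 - 1325 = -77539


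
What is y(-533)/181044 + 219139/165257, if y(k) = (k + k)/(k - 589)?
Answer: 1309240618121/987320014164 ≈ 1.3261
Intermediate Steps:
y(k) = 2*k/(-589 + k) (y(k) = (2*k)/(-589 + k) = 2*k/(-589 + k))
y(-533)/181044 + 219139/165257 = (2*(-533)/(-589 - 533))/181044 + 219139/165257 = (2*(-533)/(-1122))*(1/181044) + 219139*(1/165257) = (2*(-533)*(-1/1122))*(1/181044) + 219139/165257 = (533/561)*(1/181044) + 219139/165257 = 533/101565684 + 219139/165257 = 1309240618121/987320014164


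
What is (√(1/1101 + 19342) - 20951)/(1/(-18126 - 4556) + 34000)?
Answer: -475210582/771187999 + 385594*√81129387/849077986899 ≈ -0.61212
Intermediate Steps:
(√(1/1101 + 19342) - 20951)/(1/(-18126 - 4556) + 34000) = (√(1/1101 + 19342) - 20951)/(1/(-22682) + 34000) = (√(21295543/1101) - 20951)/(-1/22682 + 34000) = (17*√81129387/1101 - 20951)/(771187999/22682) = (-20951 + 17*√81129387/1101)*(22682/771187999) = -475210582/771187999 + 385594*√81129387/849077986899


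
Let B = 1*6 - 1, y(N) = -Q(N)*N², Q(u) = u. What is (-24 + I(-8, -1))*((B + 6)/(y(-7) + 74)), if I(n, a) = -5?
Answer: -319/417 ≈ -0.76499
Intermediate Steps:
y(N) = -N³ (y(N) = -N*N² = -N³)
B = 5 (B = 6 - 1 = 5)
(-24 + I(-8, -1))*((B + 6)/(y(-7) + 74)) = (-24 - 5)*((5 + 6)/(-1*(-7)³ + 74)) = -319/(-1*(-343) + 74) = -319/(343 + 74) = -319/417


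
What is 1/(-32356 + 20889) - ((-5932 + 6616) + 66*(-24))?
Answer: 10320299/11467 ≈ 900.00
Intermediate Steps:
1/(-32356 + 20889) - ((-5932 + 6616) + 66*(-24)) = 1/(-11467) - (684 - 1584) = -1/11467 - 1*(-900) = -1/11467 + 900 = 10320299/11467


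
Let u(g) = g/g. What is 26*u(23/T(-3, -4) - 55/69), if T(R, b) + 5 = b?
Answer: 26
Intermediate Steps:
T(R, b) = -5 + b
u(g) = 1
26*u(23/T(-3, -4) - 55/69) = 26*1 = 26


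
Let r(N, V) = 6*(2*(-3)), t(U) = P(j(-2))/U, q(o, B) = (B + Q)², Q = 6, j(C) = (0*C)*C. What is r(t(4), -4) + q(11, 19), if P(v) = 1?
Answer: 589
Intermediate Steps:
j(C) = 0 (j(C) = 0*C = 0)
q(o, B) = (6 + B)² (q(o, B) = (B + 6)² = (6 + B)²)
t(U) = 1/U
r(N, V) = -36 (r(N, V) = 6*(-6) = -36)
r(t(4), -4) + q(11, 19) = -36 + (6 + 19)² = -36 + 25² = -36 + 625 = 589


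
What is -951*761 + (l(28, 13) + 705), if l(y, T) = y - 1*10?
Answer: -722988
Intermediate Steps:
l(y, T) = -10 + y (l(y, T) = y - 10 = -10 + y)
-951*761 + (l(28, 13) + 705) = -951*761 + ((-10 + 28) + 705) = -723711 + (18 + 705) = -723711 + 723 = -722988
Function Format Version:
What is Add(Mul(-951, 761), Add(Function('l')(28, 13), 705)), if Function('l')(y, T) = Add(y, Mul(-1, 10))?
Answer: -722988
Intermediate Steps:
Function('l')(y, T) = Add(-10, y) (Function('l')(y, T) = Add(y, -10) = Add(-10, y))
Add(Mul(-951, 761), Add(Function('l')(28, 13), 705)) = Add(Mul(-951, 761), Add(Add(-10, 28), 705)) = Add(-723711, Add(18, 705)) = Add(-723711, 723) = -722988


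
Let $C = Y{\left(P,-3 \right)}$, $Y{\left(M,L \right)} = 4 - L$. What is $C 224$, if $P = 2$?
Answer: $1568$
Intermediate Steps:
$C = 7$ ($C = 4 - -3 = 4 + 3 = 7$)
$C 224 = 7 \cdot 224 = 1568$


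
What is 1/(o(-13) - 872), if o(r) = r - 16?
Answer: -1/901 ≈ -0.0011099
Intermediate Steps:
o(r) = -16 + r
1/(o(-13) - 872) = 1/((-16 - 13) - 872) = 1/(-29 - 872) = 1/(-901) = -1/901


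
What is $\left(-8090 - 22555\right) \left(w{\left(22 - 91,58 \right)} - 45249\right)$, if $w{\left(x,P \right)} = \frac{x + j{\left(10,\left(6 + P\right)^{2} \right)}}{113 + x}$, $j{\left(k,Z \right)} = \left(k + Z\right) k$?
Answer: $\frac{59756677425}{44} \approx 1.3581 \cdot 10^{9}$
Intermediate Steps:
$j{\left(k,Z \right)} = k \left(Z + k\right)$ ($j{\left(k,Z \right)} = \left(Z + k\right) k = k \left(Z + k\right)$)
$w{\left(x,P \right)} = \frac{100 + x + 10 \left(6 + P\right)^{2}}{113 + x}$ ($w{\left(x,P \right)} = \frac{x + 10 \left(\left(6 + P\right)^{2} + 10\right)}{113 + x} = \frac{x + 10 \left(10 + \left(6 + P\right)^{2}\right)}{113 + x} = \frac{x + \left(100 + 10 \left(6 + P\right)^{2}\right)}{113 + x} = \frac{100 + x + 10 \left(6 + P\right)^{2}}{113 + x}$)
$\left(-8090 - 22555\right) \left(w{\left(22 - 91,58 \right)} - 45249\right) = \left(-8090 - 22555\right) \left(\frac{100 + \left(22 - 91\right) + 10 \left(6 + 58\right)^{2}}{113 + \left(22 - 91\right)} - 45249\right) = - 30645 \left(\frac{100 + \left(22 - 91\right) + 10 \cdot 64^{2}}{113 + \left(22 - 91\right)} - 45249\right) = - 30645 \left(\frac{100 - 69 + 10 \cdot 4096}{113 - 69} - 45249\right) = - 30645 \left(\frac{100 - 69 + 40960}{44} - 45249\right) = - 30645 \left(\frac{1}{44} \cdot 40991 - 45249\right) = - 30645 \left(\frac{40991}{44} - 45249\right) = \left(-30645\right) \left(- \frac{1949965}{44}\right) = \frac{59756677425}{44}$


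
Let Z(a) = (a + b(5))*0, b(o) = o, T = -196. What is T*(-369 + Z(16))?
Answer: 72324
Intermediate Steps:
Z(a) = 0 (Z(a) = (a + 5)*0 = (5 + a)*0 = 0)
T*(-369 + Z(16)) = -196*(-369 + 0) = -196*(-369) = 72324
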